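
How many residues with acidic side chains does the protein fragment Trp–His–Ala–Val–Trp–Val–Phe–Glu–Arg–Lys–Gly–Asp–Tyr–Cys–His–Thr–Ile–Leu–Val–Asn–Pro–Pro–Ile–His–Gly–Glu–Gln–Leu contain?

3

The acidic residues are Asp (D) and Glu (E), whose side chains end in a carboxylate group.
Matching residues: Glu8, Asp12, Glu26.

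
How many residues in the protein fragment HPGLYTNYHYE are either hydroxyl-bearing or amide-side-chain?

5

Hydroxyl-bearing: S, T, Y. Amide-side-chain: N, Q.
Hydroxyl-bearing residues here: Y5, T6, Y8, Y10 (4).
Amide-side-chain residues here: N7 (1).
The two groups share no amino acid, so total = 4 + 1 = 5.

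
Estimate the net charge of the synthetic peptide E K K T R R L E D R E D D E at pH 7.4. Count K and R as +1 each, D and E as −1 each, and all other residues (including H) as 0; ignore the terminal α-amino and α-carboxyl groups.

Positive (K, R): K2, K3, R5, R6, R10 → +5.
Negative (D, E): E1, E8, D9, E11, D12, D13, E14 → −7.
Net charge = (+5) + (−7) = −2.

-2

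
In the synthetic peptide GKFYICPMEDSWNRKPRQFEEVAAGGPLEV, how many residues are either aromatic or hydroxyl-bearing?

5

Aromatic: F, W, Y. Hydroxyl-bearing: S, T, Y.
Aromatic residues here: F3, Y4, W12, F19 (4).
Hydroxyl-bearing residues here: Y4, S11 (2).
Y is in both groups, so the 1 Y residue must not be double-counted.
Total = 4 + 2 − 1 = 5.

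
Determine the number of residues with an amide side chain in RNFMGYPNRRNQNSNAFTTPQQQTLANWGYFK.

10

Asparagine (N) and glutamine (Q) have uncharged amide side chains.
Matching residues: N2, N8, N11, Q12, N13, N15, Q21, Q22, Q23, N27.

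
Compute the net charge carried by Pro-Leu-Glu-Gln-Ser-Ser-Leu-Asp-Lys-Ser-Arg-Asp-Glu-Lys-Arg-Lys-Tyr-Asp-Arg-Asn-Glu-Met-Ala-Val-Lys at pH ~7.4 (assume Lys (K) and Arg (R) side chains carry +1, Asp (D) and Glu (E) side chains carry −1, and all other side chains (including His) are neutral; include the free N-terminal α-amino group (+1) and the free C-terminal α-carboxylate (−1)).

Positive (K, R): Lys9, Arg11, Lys14, Arg15, Lys16, Arg19, Lys25 → +7.
Negative (D, E): Glu3, Asp8, Asp12, Glu13, Asp18, Glu21 → −6.
The N-terminus (+1) and C-terminus (−1) cancel.
Net charge = (+7) + (−6) = +1.

+1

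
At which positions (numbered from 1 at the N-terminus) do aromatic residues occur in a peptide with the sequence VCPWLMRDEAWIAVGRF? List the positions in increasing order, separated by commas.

4, 11, 17

F, W, and Y each carry an aromatic ring on the side chain.
Matching residues: W4, W11, F17.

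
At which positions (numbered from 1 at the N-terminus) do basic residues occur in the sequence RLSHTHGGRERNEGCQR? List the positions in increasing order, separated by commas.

Lysine (K), arginine (R), and histidine (H) have basic, nitrogen-containing side chains.
Matching residues: R1, H4, H6, R9, R11, R17.

1, 4, 6, 9, 11, 17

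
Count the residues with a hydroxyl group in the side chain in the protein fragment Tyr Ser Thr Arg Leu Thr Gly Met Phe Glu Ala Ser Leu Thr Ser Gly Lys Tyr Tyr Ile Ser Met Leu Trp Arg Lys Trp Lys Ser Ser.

12

Serine (S), threonine (T), and tyrosine (Y) each carry a hydroxyl group on the side chain.
Matching residues: Tyr1, Ser2, Thr3, Thr6, Ser12, Thr14, Ser15, Tyr18, Tyr19, Ser21, Ser29, Ser30.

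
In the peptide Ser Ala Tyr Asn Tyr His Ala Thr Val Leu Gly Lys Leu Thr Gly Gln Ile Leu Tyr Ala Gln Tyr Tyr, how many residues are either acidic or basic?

2

Acidic: D, E. Basic: H, K, R.
Acidic residues here: none (0).
Basic residues here: His6, Lys12 (2).
The two groups share no amino acid, so total = 0 + 2 = 2.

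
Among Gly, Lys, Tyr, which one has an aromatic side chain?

Tyr

The aromatic amino acids are Phe (F, benzyl), Trp (W, indole), and Tyr (Y, phenol).
Of the listed options, only Tyr belongs to this group.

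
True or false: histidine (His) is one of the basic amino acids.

K, R, and H are the three residues with basic side chains (ε-amine, guanidinium, and imidazole respectively).
Histidine is in this group.

True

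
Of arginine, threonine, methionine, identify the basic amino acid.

K, R, and H are the three residues with basic side chains (ε-amine, guanidinium, and imidazole respectively).
Of the listed options, only arginine belongs to this group.

arginine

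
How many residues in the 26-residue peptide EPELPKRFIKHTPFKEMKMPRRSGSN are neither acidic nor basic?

Acidic: D, E. Basic: K, R, H. All other residues are neither.
Matching residues: P2, L4, P5, F8, I9, T12, P13, F14, M17, M19, P20, S23, G24, S25, N26.

15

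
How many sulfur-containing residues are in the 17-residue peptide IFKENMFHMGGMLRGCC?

Cysteine (C, thiol) and methionine (M, thioether) are the two sulfur-containing amino acids.
Matching residues: M6, M9, M12, C16, C17.

5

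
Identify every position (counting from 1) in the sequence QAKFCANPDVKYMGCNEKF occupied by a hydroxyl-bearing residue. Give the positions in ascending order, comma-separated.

S, T, and Y are the three residues with a side-chain hydroxyl.
Matching residues: Y12.

12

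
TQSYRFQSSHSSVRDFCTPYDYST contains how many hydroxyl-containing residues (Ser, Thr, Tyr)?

12

Matching residues: T1, S3, Y4, S8, S9, S11, S12, T18, Y20, Y22, S23, T24.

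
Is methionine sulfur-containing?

Only Cys (C) and Met (M) have a sulfur atom in the side chain.
Methionine is in this group.

Yes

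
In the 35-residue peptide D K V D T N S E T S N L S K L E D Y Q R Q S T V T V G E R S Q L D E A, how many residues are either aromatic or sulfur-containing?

Aromatic: F, W, Y. Sulfur-containing: C, M.
Aromatic residues here: Y18 (1).
Sulfur-containing residues here: none (0).
The two groups share no amino acid, so total = 1 + 0 = 1.

1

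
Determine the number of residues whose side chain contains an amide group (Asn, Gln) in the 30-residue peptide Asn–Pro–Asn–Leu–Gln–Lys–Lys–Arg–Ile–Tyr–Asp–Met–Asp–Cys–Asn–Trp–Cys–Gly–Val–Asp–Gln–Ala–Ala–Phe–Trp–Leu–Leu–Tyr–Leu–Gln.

Matching residues: Asn1, Asn3, Gln5, Asn15, Gln21, Gln30.

6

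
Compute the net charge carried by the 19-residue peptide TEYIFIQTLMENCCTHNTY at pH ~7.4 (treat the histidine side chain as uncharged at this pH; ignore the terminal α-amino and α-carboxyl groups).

-2

At pH ~7.4 the Lys and Arg side chains are protonated (+1), the Asp and Glu side chains are deprotonated (−1), and with His taken as neutral all other side chains carry no charge.
Positive (K, R): none → +0.
Negative (D, E): E2, E11 → −2.
Net charge = (+0) + (−2) = −2.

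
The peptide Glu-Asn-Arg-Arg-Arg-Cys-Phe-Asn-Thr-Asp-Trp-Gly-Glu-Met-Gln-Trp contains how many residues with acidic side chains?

3

The acidic residues are Asp (D) and Glu (E), whose side chains end in a carboxylate group.
Matching residues: Glu1, Asp10, Glu13.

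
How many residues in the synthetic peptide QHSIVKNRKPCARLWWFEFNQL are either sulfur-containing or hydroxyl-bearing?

2

Sulfur-containing: C, M. Hydroxyl-bearing: S, T, Y.
Sulfur-containing residues here: C11 (1).
Hydroxyl-bearing residues here: S3 (1).
The two groups share no amino acid, so total = 1 + 1 = 2.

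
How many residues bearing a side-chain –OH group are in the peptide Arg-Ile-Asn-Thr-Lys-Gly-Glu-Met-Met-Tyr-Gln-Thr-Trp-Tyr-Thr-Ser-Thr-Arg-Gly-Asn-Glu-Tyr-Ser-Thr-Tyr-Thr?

S, T, and Y are the three residues with a side-chain hydroxyl.
Matching residues: Thr4, Tyr10, Thr12, Tyr14, Thr15, Ser16, Thr17, Tyr22, Ser23, Thr24, Tyr25, Thr26.

12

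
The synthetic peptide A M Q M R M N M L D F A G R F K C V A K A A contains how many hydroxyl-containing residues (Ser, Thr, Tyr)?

0

None of the 22 residues belong to this group.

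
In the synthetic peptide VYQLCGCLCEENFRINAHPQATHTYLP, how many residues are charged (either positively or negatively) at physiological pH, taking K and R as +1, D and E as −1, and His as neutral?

Charged side chains at pH ~7.4: K, R (positive); D, E (negative).
Matching residues: E10, E11, R14.

3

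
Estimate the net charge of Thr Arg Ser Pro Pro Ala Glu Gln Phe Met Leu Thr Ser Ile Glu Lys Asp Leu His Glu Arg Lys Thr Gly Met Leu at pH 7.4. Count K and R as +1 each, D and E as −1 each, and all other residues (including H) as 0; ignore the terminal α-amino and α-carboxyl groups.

0

Positive (K, R): Arg2, Lys16, Arg21, Lys22 → +4.
Negative (D, E): Glu7, Glu15, Asp17, Glu20 → −4.
Net charge = (+4) + (−4) = 0.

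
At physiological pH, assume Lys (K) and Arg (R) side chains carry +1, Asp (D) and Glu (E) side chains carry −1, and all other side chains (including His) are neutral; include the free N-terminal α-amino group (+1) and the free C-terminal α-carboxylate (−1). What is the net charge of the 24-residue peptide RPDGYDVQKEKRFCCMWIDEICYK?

0

Positive (K, R): R1, K9, K11, R12, K24 → +5.
Negative (D, E): D3, D6, E10, D19, E20 → −5.
The N-terminus (+1) and C-terminus (−1) cancel.
Net charge = (+5) + (−5) = 0.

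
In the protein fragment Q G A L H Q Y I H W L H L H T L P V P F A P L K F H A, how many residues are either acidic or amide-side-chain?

Acidic: D, E. Amide-side-chain: N, Q.
Acidic residues here: none (0).
Amide-side-chain residues here: Q1, Q6 (2).
The two groups share no amino acid, so total = 0 + 2 = 2.

2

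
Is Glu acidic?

Yes

Aspartate (D) and glutamate (E) have carboxylic-acid side chains and are the acidic amino acids.
Glutamate is in this group.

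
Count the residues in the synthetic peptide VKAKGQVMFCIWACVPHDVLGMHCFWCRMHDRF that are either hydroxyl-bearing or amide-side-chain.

1

Hydroxyl-bearing: S, T, Y. Amide-side-chain: N, Q.
Hydroxyl-bearing residues here: none (0).
Amide-side-chain residues here: Q6 (1).
The two groups share no amino acid, so total = 0 + 1 = 1.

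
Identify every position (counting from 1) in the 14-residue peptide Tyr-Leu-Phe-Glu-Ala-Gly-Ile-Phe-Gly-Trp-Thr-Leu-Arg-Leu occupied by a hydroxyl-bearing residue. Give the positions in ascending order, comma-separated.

1, 11

The –OH-bearing residues are Ser, Thr (aliphatic alcohols), and Tyr (phenol).
Matching residues: Tyr1, Thr11.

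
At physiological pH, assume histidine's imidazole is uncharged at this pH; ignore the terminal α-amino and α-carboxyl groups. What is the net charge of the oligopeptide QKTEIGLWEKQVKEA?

The side chains ionized at physiological pH are Lys/Arg (+1) and Asp/Glu (−1); with His treated as neutral, nothing else contributes.
Positive (K, R): K2, K10, K13 → +3.
Negative (D, E): E4, E9, E14 → −3.
Net charge = (+3) + (−3) = 0.

0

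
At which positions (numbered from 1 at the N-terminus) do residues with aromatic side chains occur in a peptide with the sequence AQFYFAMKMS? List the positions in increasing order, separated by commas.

3, 4, 5

F, W, and Y each carry an aromatic ring on the side chain.
Matching residues: F3, Y4, F5.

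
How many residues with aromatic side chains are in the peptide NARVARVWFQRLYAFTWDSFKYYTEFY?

10

The aromatic amino acids are Phe (F, benzyl), Trp (W, indole), and Tyr (Y, phenol).
Matching residues: W8, F9, Y13, F15, W17, F20, Y22, Y23, F26, Y27.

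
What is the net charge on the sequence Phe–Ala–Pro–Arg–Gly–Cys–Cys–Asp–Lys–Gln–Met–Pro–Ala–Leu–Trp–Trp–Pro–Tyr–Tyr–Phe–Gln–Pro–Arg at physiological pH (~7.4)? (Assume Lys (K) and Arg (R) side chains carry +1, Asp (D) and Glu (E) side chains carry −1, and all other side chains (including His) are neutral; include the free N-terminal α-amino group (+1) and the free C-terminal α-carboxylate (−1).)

Positive (K, R): Arg4, Lys9, Arg23 → +3.
Negative (D, E): Asp8 → −1.
The N-terminus (+1) and C-terminus (−1) cancel.
Net charge = (+3) + (−1) = +2.

+2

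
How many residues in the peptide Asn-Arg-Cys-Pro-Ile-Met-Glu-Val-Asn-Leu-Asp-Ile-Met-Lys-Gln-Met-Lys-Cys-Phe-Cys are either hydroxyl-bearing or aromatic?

1

Hydroxyl-bearing: S, T, Y. Aromatic: F, W, Y.
Hydroxyl-bearing residues here: none (0).
Aromatic residues here: Phe19 (1).
(Y belongs to both groups, but none appear in this sequence.) Total = 0 + 1 = 1.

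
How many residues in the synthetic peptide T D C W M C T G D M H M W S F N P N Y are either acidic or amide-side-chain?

Acidic: D, E. Amide-side-chain: N, Q.
Acidic residues here: D2, D9 (2).
Amide-side-chain residues here: N16, N18 (2).
The two groups share no amino acid, so total = 2 + 2 = 4.

4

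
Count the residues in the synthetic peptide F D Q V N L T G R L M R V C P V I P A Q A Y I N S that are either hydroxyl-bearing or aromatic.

Hydroxyl-bearing: S, T, Y. Aromatic: F, W, Y.
Hydroxyl-bearing residues here: T7, Y22, S25 (3).
Aromatic residues here: F1, Y22 (2).
Y is in both groups, so the 1 Y residue must not be double-counted.
Total = 3 + 2 − 1 = 4.

4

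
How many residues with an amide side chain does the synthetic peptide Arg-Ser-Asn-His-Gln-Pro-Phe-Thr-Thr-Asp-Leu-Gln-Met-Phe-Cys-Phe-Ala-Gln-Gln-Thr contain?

Asparagine (N) and glutamine (Q) have uncharged amide side chains.
Matching residues: Asn3, Gln5, Gln12, Gln18, Gln19.

5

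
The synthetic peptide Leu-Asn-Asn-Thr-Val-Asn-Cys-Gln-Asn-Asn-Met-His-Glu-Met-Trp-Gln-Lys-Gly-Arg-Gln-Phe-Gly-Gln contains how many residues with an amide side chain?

Only N (asparagine) and Q (glutamine) carry a side-chain carboxamide.
Matching residues: Asn2, Asn3, Asn6, Gln8, Asn9, Asn10, Gln16, Gln20, Gln23.

9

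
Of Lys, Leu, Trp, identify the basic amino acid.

The basic amino acids are Lys (K), Arg (R), and His (H).
Of the listed options, only Lys belongs to this group.

Lys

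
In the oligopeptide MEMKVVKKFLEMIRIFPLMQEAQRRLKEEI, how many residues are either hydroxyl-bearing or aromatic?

2

Hydroxyl-bearing: S, T, Y. Aromatic: F, W, Y.
Hydroxyl-bearing residues here: none (0).
Aromatic residues here: F9, F16 (2).
(Y belongs to both groups, but none appear in this sequence.) Total = 0 + 2 = 2.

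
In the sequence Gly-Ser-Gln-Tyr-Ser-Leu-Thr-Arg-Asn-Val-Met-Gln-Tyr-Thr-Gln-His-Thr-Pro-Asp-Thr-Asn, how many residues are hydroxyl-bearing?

8

Serine (S), threonine (T), and tyrosine (Y) each carry a hydroxyl group on the side chain.
Matching residues: Ser2, Tyr4, Ser5, Thr7, Tyr13, Thr14, Thr17, Thr20.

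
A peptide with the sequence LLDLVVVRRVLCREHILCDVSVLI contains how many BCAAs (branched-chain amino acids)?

V, L, and I make up the branched-chain aliphatic group.
Matching residues: L1, L2, L4, V5, V6, V7, V10, L11, I16, L17, V20, V22, L23, I24.

14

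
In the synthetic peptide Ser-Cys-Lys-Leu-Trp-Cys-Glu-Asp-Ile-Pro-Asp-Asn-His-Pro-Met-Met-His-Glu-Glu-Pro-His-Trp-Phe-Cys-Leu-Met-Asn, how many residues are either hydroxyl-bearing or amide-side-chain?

3

Hydroxyl-bearing: S, T, Y. Amide-side-chain: N, Q.
Hydroxyl-bearing residues here: Ser1 (1).
Amide-side-chain residues here: Asn12, Asn27 (2).
The two groups share no amino acid, so total = 1 + 2 = 3.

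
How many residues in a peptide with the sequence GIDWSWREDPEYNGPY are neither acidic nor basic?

Acidic: D, E. Basic: K, R, H. All other residues are neither.
Matching residues: G1, I2, W4, S5, W6, P10, Y12, N13, G14, P15, Y16.

11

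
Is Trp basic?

No

The basic amino acids are Lys (K), Arg (R), and His (H).
Tryptophan is not in this group.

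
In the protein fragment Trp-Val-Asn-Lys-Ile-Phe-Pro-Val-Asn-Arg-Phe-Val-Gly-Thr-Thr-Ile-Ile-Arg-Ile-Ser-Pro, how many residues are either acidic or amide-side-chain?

2

Acidic: D, E. Amide-side-chain: N, Q.
Acidic residues here: none (0).
Amide-side-chain residues here: Asn3, Asn9 (2).
The two groups share no amino acid, so total = 0 + 2 = 2.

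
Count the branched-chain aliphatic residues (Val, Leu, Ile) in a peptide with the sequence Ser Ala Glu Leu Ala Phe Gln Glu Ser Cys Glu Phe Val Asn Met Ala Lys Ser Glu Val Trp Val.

Matching residues: Leu4, Val13, Val20, Val22.

4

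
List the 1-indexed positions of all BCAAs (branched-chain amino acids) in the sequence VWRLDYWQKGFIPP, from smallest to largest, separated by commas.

1, 4, 12

The BCAAs are Val, Leu, and Ile — aliphatic side chains with a branch point.
Matching residues: V1, L4, I12.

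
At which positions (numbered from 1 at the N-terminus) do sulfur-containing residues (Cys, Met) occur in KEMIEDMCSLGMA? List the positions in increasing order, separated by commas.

3, 7, 8, 12

Matching residues: M3, M7, C8, M12.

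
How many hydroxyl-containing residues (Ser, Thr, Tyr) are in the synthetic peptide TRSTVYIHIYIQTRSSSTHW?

10

Matching residues: T1, S3, T4, Y6, Y10, T13, S15, S16, S17, T18.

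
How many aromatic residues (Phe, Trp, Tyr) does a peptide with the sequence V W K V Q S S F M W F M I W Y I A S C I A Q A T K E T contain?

6

Matching residues: W2, F8, W10, F11, W14, Y15.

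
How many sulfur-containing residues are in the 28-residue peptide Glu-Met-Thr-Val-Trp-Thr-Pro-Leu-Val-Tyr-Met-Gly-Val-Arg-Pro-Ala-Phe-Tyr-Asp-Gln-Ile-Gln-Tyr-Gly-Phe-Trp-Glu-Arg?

Only Cys (C) and Met (M) have a sulfur atom in the side chain.
Matching residues: Met2, Met11.

2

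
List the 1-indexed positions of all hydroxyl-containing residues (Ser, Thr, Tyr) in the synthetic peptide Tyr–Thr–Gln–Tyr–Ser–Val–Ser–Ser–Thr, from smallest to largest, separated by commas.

1, 2, 4, 5, 7, 8, 9

Matching residues: Tyr1, Thr2, Tyr4, Ser5, Ser7, Ser8, Thr9.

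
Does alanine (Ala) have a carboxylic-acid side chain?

Only D (aspartate) and E (glutamate) carry a side-chain carboxylic acid.
Alanine is not in this group.

No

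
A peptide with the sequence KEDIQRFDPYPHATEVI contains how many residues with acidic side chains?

Only D (aspartate) and E (glutamate) carry a side-chain carboxylic acid.
Matching residues: E2, D3, D8, E15.

4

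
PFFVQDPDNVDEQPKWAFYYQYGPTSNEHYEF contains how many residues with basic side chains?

K, R, and H are the three residues with basic side chains (ε-amine, guanidinium, and imidazole respectively).
Matching residues: K15, H29.

2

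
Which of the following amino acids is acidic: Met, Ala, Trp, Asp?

Asp

Aspartate (D) and glutamate (E) have carboxylic-acid side chains and are the acidic amino acids.
Of the listed options, only Asp belongs to this group.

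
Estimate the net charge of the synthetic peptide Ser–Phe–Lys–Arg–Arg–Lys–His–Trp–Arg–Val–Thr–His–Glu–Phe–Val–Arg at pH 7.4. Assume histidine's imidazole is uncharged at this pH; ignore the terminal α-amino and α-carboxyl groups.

The side chains ionized at physiological pH are Lys/Arg (+1) and Asp/Glu (−1); with His treated as neutral, nothing else contributes.
Positive (K, R): Lys3, Arg4, Arg5, Lys6, Arg9, Arg16 → +6.
Negative (D, E): Glu13 → −1.
Net charge = (+6) + (−1) = +5.

+5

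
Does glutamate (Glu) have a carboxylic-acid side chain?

Aspartate (D) and glutamate (E) have carboxylic-acid side chains and are the acidic amino acids.
Glutamate is in this group.

Yes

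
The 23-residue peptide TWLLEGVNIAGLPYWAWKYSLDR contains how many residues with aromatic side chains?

5

F, W, and Y each carry an aromatic ring on the side chain.
Matching residues: W2, Y14, W15, W17, Y19.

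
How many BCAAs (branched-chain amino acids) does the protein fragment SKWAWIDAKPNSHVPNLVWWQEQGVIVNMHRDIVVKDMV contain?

Valine (V), leucine (L), and isoleucine (I) are the branched-chain amino acids.
Matching residues: I6, V14, L17, V18, V25, I26, V27, I33, V34, V35, V39.

11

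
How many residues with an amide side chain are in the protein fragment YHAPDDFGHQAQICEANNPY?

4

Only N (asparagine) and Q (glutamine) carry a side-chain carboxamide.
Matching residues: Q10, Q12, N17, N18.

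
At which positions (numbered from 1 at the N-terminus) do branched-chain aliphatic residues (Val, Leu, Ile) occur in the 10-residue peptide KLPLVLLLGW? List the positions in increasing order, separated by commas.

2, 4, 5, 6, 7, 8

Matching residues: L2, L4, V5, L6, L7, L8.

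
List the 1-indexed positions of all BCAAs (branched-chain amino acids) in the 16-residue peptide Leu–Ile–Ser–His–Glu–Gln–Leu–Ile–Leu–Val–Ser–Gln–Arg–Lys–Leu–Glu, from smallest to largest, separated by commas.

V, L, and I make up the branched-chain aliphatic group.
Matching residues: Leu1, Ile2, Leu7, Ile8, Leu9, Val10, Leu15.

1, 2, 7, 8, 9, 10, 15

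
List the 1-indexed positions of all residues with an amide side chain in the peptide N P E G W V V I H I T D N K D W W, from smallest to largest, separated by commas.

Asparagine (N) and glutamine (Q) have uncharged amide side chains.
Matching residues: N1, N13.

1, 13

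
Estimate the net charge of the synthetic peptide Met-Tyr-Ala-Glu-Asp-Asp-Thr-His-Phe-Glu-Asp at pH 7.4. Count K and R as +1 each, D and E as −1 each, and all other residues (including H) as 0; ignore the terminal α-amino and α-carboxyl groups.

Positive (K, R): none → +0.
Negative (D, E): Glu4, Asp5, Asp6, Glu10, Asp11 → −5.
Net charge = (+0) + (−5) = −5.

-5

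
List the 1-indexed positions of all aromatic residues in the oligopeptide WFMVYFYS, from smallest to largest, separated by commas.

1, 2, 5, 6, 7

F, W, and Y each carry an aromatic ring on the side chain.
Matching residues: W1, F2, Y5, F6, Y7.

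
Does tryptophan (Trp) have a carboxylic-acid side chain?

Aspartate (D) and glutamate (E) have carboxylic-acid side chains and are the acidic amino acids.
Tryptophan is not in this group.

No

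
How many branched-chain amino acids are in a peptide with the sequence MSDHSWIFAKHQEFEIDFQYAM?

2

Valine (V), leucine (L), and isoleucine (I) are the branched-chain amino acids.
Matching residues: I7, I16.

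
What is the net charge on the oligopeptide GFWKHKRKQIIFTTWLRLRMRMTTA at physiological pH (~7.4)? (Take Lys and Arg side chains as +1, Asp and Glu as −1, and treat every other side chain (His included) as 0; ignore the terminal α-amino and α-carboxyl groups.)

Positive (K, R): K4, K6, R7, K8, R17, R19, R21 → +7.
Negative (D, E): none → −0.
Net charge = (+7) + (−0) = +7.

+7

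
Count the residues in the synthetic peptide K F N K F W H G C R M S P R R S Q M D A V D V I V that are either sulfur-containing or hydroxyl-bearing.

5

Sulfur-containing: C, M. Hydroxyl-bearing: S, T, Y.
Sulfur-containing residues here: C9, M11, M18 (3).
Hydroxyl-bearing residues here: S12, S16 (2).
The two groups share no amino acid, so total = 3 + 2 = 5.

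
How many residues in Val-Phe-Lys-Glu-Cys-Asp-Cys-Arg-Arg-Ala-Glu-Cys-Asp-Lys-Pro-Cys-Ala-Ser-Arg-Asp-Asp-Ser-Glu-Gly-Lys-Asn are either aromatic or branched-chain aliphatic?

2

Aromatic: F, W, Y. Branched-chain aliphatic: I, L, V.
Aromatic residues here: Phe2 (1).
Branched-chain aliphatic residues here: Val1 (1).
The two groups share no amino acid, so total = 1 + 1 = 2.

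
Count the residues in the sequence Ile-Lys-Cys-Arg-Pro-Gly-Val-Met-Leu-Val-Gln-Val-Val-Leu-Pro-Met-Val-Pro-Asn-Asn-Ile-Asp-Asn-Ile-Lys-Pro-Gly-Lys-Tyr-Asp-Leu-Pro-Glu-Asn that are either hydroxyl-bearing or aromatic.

1

Hydroxyl-bearing: S, T, Y. Aromatic: F, W, Y.
Hydroxyl-bearing residues here: Tyr29 (1).
Aromatic residues here: Tyr29 (1).
Y is in both groups, so the 1 Y residue must not be double-counted.
Total = 1 + 1 − 1 = 1.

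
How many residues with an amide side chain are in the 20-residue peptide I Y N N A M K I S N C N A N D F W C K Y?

Asparagine (N) and glutamine (Q) have uncharged amide side chains.
Matching residues: N3, N4, N10, N12, N14.

5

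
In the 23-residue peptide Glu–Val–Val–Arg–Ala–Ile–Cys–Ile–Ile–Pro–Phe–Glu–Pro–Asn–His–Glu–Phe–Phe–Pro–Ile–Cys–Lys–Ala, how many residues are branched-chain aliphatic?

6

V, L, and I make up the branched-chain aliphatic group.
Matching residues: Val2, Val3, Ile6, Ile8, Ile9, Ile20.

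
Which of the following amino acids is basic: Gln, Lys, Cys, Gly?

K, R, and H are the three residues with basic side chains (ε-amine, guanidinium, and imidazole respectively).
Of the listed options, only Lys belongs to this group.

Lys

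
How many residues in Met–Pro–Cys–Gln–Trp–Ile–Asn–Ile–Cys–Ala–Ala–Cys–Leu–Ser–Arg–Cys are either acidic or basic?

1

Acidic: D, E. Basic: H, K, R.
Acidic residues here: none (0).
Basic residues here: Arg15 (1).
The two groups share no amino acid, so total = 0 + 1 = 1.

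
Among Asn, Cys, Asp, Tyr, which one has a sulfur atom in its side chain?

Cys

Cysteine (C, thiol) and methionine (M, thioether) are the two sulfur-containing amino acids.
Of the listed options, only Cys belongs to this group.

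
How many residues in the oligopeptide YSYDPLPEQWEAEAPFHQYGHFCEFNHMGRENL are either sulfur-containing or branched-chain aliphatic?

Sulfur-containing: C, M. Branched-chain aliphatic: I, L, V.
Sulfur-containing residues here: C23, M28 (2).
Branched-chain aliphatic residues here: L6, L33 (2).
The two groups share no amino acid, so total = 2 + 2 = 4.

4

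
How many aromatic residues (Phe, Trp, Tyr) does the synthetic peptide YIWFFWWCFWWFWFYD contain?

Matching residues: Y1, W3, F4, F5, W6, W7, F9, W10, W11, F12, W13, F14, Y15.

13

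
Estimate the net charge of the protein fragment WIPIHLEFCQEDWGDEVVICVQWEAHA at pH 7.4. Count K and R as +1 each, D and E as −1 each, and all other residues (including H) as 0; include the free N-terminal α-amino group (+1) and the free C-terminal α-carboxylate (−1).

Positive (K, R): none → +0.
Negative (D, E): E7, E11, D12, D15, E16, E24 → −6.
The N-terminus (+1) and C-terminus (−1) cancel.
Net charge = (+0) + (−6) = −6.

-6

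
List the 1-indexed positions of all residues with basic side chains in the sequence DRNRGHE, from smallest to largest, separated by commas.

2, 4, 6

Lysine (K), arginine (R), and histidine (H) have basic, nitrogen-containing side chains.
Matching residues: R2, R4, H6.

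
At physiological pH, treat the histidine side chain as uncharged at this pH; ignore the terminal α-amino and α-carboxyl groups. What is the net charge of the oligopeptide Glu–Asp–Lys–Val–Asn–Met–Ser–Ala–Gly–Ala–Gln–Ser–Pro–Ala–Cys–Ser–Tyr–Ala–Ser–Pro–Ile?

Near pH 7.4, K and R contribute +1 each, D and E contribute −1 each, and every other side chain (His included, as stated) is uncharged.
Positive (K, R): Lys3 → +1.
Negative (D, E): Glu1, Asp2 → −2.
Net charge = (+1) + (−2) = −1.

-1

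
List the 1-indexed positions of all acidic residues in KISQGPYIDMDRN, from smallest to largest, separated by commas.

9, 11

The acidic residues are Asp (D) and Glu (E), whose side chains end in a carboxylate group.
Matching residues: D9, D11.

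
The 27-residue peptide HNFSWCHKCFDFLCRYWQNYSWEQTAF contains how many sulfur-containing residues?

3

Cysteine (C, thiol) and methionine (M, thioether) are the two sulfur-containing amino acids.
Matching residues: C6, C9, C14.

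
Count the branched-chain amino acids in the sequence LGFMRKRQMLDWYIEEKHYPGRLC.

4

V, L, and I make up the branched-chain aliphatic group.
Matching residues: L1, L10, I14, L23.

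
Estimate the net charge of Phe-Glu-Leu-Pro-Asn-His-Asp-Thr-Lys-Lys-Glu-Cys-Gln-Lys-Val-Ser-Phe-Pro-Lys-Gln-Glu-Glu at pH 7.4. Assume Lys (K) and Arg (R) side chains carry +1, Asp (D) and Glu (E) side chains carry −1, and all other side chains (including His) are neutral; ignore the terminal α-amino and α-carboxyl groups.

-1

Positive (K, R): Lys9, Lys10, Lys14, Lys19 → +4.
Negative (D, E): Glu2, Asp7, Glu11, Glu21, Glu22 → −5.
Net charge = (+4) + (−5) = −1.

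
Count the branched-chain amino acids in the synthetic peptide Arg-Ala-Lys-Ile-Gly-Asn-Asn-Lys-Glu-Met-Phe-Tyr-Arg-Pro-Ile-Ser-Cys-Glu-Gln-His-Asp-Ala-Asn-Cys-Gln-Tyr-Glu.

V, L, and I make up the branched-chain aliphatic group.
Matching residues: Ile4, Ile15.

2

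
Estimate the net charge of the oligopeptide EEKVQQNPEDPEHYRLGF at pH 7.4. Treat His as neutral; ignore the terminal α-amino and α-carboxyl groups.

At pH ~7.4 the Lys and Arg side chains are protonated (+1), the Asp and Glu side chains are deprotonated (−1), and with His taken as neutral all other side chains carry no charge.
Positive (K, R): K3, R15 → +2.
Negative (D, E): E1, E2, E9, D10, E12 → −5.
Net charge = (+2) + (−5) = −3.

-3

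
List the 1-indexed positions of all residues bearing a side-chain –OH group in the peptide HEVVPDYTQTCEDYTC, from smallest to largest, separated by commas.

7, 8, 10, 14, 15

Serine (S), threonine (T), and tyrosine (Y) each carry a hydroxyl group on the side chain.
Matching residues: Y7, T8, T10, Y14, T15.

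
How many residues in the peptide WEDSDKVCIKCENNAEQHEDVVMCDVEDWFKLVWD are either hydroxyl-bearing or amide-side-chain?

Hydroxyl-bearing: S, T, Y. Amide-side-chain: N, Q.
Hydroxyl-bearing residues here: S4 (1).
Amide-side-chain residues here: N13, N14, Q17 (3).
The two groups share no amino acid, so total = 1 + 3 = 4.

4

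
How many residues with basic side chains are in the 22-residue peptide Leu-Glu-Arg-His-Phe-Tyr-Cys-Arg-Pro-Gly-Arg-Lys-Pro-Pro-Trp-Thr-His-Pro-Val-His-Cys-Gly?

Lysine (K), arginine (R), and histidine (H) have basic, nitrogen-containing side chains.
Matching residues: Arg3, His4, Arg8, Arg11, Lys12, His17, His20.

7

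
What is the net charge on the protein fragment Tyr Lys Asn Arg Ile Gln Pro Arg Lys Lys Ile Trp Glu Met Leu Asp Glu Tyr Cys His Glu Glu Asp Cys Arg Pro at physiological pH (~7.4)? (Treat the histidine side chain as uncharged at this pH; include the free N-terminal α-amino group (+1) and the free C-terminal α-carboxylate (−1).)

0

Near pH 7.4, K and R contribute +1 each, D and E contribute −1 each, and every other side chain (His included, as stated) is uncharged.
Positive (K, R): Lys2, Arg4, Arg8, Lys9, Lys10, Arg25 → +6.
Negative (D, E): Glu13, Asp16, Glu17, Glu21, Glu22, Asp23 → −6.
The N-terminus (+1) and C-terminus (−1) cancel.
Net charge = (+6) + (−6) = 0.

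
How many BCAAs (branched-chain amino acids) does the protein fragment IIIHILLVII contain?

The BCAAs are Val, Leu, and Ile — aliphatic side chains with a branch point.
Matching residues: I1, I2, I3, I5, L6, L7, V8, I9, I10.

9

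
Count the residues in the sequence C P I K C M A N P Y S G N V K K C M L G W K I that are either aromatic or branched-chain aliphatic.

Aromatic: F, W, Y. Branched-chain aliphatic: I, L, V.
Aromatic residues here: Y10, W21 (2).
Branched-chain aliphatic residues here: I3, V14, L19, I23 (4).
The two groups share no amino acid, so total = 2 + 4 = 6.

6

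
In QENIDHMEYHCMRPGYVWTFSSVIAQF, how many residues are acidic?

Only D (aspartate) and E (glutamate) carry a side-chain carboxylic acid.
Matching residues: E2, D5, E8.

3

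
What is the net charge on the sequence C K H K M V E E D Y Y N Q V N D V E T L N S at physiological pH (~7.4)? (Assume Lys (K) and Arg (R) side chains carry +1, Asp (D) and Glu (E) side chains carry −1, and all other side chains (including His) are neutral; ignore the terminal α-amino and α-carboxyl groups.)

Positive (K, R): K2, K4 → +2.
Negative (D, E): E7, E8, D9, D16, E18 → −5.
Net charge = (+2) + (−5) = −3.

-3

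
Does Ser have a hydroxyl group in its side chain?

The –OH-bearing residues are Ser, Thr (aliphatic alcohols), and Tyr (phenol).
Serine is in this group.

Yes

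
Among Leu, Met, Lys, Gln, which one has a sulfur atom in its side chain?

Cysteine (C, thiol) and methionine (M, thioether) are the two sulfur-containing amino acids.
Of the listed options, only Met belongs to this group.

Met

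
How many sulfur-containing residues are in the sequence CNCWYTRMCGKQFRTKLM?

Cysteine (C, thiol) and methionine (M, thioether) are the two sulfur-containing amino acids.
Matching residues: C1, C3, M8, C9, M18.

5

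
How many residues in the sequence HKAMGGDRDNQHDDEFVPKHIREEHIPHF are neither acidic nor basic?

13

Acidic: D, E. Basic: K, R, H. All other residues are neither.
Matching residues: A3, M4, G5, G6, N10, Q11, F16, V17, P18, I21, I26, P27, F29.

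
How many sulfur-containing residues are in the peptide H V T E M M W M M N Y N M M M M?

Only Cys (C) and Met (M) have a sulfur atom in the side chain.
Matching residues: M5, M6, M8, M9, M13, M14, M15, M16.

8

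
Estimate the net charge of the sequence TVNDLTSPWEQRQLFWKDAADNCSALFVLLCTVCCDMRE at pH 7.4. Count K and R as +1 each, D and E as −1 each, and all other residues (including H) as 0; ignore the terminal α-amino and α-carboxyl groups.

Positive (K, R): R12, K17, R38 → +3.
Negative (D, E): D4, E10, D18, D21, D36, E39 → −6.
Net charge = (+3) + (−6) = −3.

-3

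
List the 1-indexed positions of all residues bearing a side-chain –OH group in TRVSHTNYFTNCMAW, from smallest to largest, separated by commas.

Serine (S), threonine (T), and tyrosine (Y) each carry a hydroxyl group on the side chain.
Matching residues: T1, S4, T6, Y8, T10.

1, 4, 6, 8, 10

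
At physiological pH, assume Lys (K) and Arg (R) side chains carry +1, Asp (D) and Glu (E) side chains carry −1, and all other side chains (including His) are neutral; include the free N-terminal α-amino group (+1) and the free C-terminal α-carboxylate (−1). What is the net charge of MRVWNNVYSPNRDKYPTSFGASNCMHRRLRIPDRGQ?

Positive (K, R): R2, R12, K14, R27, R28, R30, R34 → +7.
Negative (D, E): D13, D33 → −2.
The N-terminus (+1) and C-terminus (−1) cancel.
Net charge = (+7) + (−2) = +5.

+5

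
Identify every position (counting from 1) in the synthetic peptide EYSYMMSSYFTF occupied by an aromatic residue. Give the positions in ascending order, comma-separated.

2, 4, 9, 10, 12

F, W, and Y each carry an aromatic ring on the side chain.
Matching residues: Y2, Y4, Y9, F10, F12.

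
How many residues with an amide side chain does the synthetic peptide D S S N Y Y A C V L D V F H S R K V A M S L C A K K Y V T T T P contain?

The amide-side-chain residues are Asn (N) and Gln (Q).
Matching residues: N4.

1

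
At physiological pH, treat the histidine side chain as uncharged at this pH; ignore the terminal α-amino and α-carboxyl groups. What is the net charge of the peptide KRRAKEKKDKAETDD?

Near pH 7.4, K and R contribute +1 each, D and E contribute −1 each, and every other side chain (His included, as stated) is uncharged.
Positive (K, R): K1, R2, R3, K5, K7, K8, K10 → +7.
Negative (D, E): E6, D9, E12, D14, D15 → −5.
Net charge = (+7) + (−5) = +2.

+2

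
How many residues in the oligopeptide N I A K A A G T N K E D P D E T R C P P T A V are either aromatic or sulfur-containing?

1

Aromatic: F, W, Y. Sulfur-containing: C, M.
Aromatic residues here: none (0).
Sulfur-containing residues here: C18 (1).
The two groups share no amino acid, so total = 0 + 1 = 1.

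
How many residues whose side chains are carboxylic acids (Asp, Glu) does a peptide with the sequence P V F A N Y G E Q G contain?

Matching residues: E8.

1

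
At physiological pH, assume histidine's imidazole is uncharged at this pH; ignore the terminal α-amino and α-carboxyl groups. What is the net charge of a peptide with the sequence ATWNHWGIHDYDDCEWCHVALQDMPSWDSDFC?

-7

Near pH 7.4, K and R contribute +1 each, D and E contribute −1 each, and every other side chain (His included, as stated) is uncharged.
Positive (K, R): none → +0.
Negative (D, E): D10, D12, D13, E15, D23, D28, D30 → −7.
Net charge = (+0) + (−7) = −7.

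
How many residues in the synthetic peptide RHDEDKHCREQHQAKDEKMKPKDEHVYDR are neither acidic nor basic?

Acidic: D, E. Basic: K, R, H. All other residues are neither.
Matching residues: C8, Q11, Q13, A14, M19, P21, V26, Y27.

8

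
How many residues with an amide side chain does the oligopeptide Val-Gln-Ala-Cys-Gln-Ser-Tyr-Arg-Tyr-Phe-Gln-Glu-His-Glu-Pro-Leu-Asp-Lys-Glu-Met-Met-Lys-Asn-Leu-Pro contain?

Only N (asparagine) and Q (glutamine) carry a side-chain carboxamide.
Matching residues: Gln2, Gln5, Gln11, Asn23.

4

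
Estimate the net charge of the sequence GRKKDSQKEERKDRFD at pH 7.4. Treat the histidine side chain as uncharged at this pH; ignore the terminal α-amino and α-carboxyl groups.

At pH ~7.4 the Lys and Arg side chains are protonated (+1), the Asp and Glu side chains are deprotonated (−1), and with His taken as neutral all other side chains carry no charge.
Positive (K, R): R2, K3, K4, K8, R11, K12, R14 → +7.
Negative (D, E): D5, E9, E10, D13, D16 → −5.
Net charge = (+7) + (−5) = +2.

+2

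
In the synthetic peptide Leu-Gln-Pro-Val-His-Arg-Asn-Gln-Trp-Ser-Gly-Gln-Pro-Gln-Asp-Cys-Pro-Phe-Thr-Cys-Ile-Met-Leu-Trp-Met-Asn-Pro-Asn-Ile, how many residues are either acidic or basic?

3

Acidic: D, E. Basic: H, K, R.
Acidic residues here: Asp15 (1).
Basic residues here: His5, Arg6 (2).
The two groups share no amino acid, so total = 1 + 2 = 3.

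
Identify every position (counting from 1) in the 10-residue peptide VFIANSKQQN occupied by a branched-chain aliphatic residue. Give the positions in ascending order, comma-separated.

The BCAAs are Val, Leu, and Ile — aliphatic side chains with a branch point.
Matching residues: V1, I3.

1, 3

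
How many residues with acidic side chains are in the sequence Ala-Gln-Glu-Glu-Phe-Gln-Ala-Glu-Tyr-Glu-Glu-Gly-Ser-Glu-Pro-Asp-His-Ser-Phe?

7

Aspartate (D) and glutamate (E) have carboxylic-acid side chains and are the acidic amino acids.
Matching residues: Glu3, Glu4, Glu8, Glu10, Glu11, Glu14, Asp16.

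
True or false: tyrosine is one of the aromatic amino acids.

True

Phenylalanine (F), tryptophan (W), and tyrosine (Y) have aromatic ring side chains.
Tyrosine is in this group.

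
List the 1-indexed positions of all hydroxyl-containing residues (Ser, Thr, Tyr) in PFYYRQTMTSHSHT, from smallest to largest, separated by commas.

Matching residues: Y3, Y4, T7, T9, S10, S12, T14.

3, 4, 7, 9, 10, 12, 14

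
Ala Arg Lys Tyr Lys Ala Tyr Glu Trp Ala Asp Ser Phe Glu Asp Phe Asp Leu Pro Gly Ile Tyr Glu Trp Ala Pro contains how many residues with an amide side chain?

Only N (asparagine) and Q (glutamine) carry a side-chain carboxamide.
None of the 26 residues belong to this group.

0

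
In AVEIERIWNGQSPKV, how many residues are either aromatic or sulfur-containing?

1

Aromatic: F, W, Y. Sulfur-containing: C, M.
Aromatic residues here: W8 (1).
Sulfur-containing residues here: none (0).
The two groups share no amino acid, so total = 1 + 0 = 1.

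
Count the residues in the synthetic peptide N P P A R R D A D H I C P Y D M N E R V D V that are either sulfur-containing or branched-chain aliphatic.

Sulfur-containing: C, M. Branched-chain aliphatic: I, L, V.
Sulfur-containing residues here: C12, M16 (2).
Branched-chain aliphatic residues here: I11, V20, V22 (3).
The two groups share no amino acid, so total = 2 + 3 = 5.

5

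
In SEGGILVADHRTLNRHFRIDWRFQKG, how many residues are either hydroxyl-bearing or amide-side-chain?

Hydroxyl-bearing: S, T, Y. Amide-side-chain: N, Q.
Hydroxyl-bearing residues here: S1, T12 (2).
Amide-side-chain residues here: N14, Q24 (2).
The two groups share no amino acid, so total = 2 + 2 = 4.

4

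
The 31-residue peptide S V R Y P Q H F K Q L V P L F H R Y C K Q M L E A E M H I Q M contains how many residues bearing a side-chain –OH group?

3

Serine (S), threonine (T), and tyrosine (Y) each carry a hydroxyl group on the side chain.
Matching residues: S1, Y4, Y18.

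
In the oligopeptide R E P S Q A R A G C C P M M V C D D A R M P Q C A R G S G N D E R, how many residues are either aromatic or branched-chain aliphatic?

Aromatic: F, W, Y. Branched-chain aliphatic: I, L, V.
Aromatic residues here: none (0).
Branched-chain aliphatic residues here: V15 (1).
The two groups share no amino acid, so total = 0 + 1 = 1.

1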